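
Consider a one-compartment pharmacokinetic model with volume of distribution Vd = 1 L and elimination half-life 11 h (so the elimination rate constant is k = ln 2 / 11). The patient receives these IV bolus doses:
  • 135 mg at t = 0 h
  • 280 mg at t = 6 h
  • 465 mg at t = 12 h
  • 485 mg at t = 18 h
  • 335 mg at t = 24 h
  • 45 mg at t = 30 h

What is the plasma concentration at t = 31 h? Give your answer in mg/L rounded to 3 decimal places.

689.079 mg/L

k = ln 2 / 11 = 0.06301 per h
Dose 1 (135 mg at t=0 h): 135·exp(−0.06301·31) = 19.142 mg/L
Dose 2 (280 mg at t=6 h): 280·exp(−0.06301·25) = 57.943 mg/L
Dose 3 (465 mg at t=12 h): 465·exp(−0.06301·19) = 140.440 mg/L
Dose 4 (485 mg at t=18 h): 485·exp(−0.06301·13) = 213.786 mg/L
Dose 5 (335 mg at t=24 h): 335·exp(−0.06301·7) = 215.516 mg/L
Dose 6 (45 mg at t=30 h): 45·exp(−0.06301·1) = 42.252 mg/L
C(31) = 19.142 + 57.943 + 140.440 + 213.786 + 215.516 + 42.252 = 689.079 mg/L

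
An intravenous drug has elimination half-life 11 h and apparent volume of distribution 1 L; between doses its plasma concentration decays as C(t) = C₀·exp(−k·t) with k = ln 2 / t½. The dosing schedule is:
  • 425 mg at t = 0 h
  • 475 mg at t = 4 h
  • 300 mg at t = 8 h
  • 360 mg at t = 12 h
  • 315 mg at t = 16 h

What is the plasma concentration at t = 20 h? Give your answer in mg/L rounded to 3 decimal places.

k = ln 2 / 11 = 0.06301 per h
Dose 1 (425 mg at t=0 h): 425·exp(−0.06301·20) = 120.521 mg/L
Dose 2 (475 mg at t=4 h): 475·exp(−0.06301·16) = 173.313 mg/L
Dose 3 (300 mg at t=8 h): 300·exp(−0.06301·12) = 140.840 mg/L
Dose 4 (360 mg at t=12 h): 360·exp(−0.06301·8) = 217.456 mg/L
Dose 5 (315 mg at t=16 h): 315·exp(−0.06301·4) = 244.819 mg/L
C(20) = 120.521 + 173.313 + 140.840 + 217.456 + 244.819 = 896.949 mg/L

896.949 mg/L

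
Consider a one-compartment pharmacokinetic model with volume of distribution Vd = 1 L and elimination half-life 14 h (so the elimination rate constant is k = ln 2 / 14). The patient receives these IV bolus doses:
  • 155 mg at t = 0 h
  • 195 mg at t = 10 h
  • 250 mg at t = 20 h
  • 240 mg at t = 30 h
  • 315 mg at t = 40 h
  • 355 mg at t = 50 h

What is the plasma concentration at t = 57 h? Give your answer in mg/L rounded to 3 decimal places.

518.106 mg/L

k = ln 2 / 14 = 0.04951 per h
Dose 1 (155 mg at t=0 h): 155·exp(−0.04951·57) = 9.220 mg/L
Dose 2 (195 mg at t=10 h): 195·exp(−0.04951·47) = 19.030 mg/L
Dose 3 (250 mg at t=20 h): 250·exp(−0.04951·37) = 40.028 mg/L
Dose 4 (240 mg at t=30 h): 240·exp(−0.04951·27) = 63.045 mg/L
Dose 5 (315 mg at t=40 h): 315·exp(−0.04951·17) = 135.761 mg/L
Dose 6 (355 mg at t=50 h): 355·exp(−0.04951·7) = 251.023 mg/L
C(57) = 9.220 + 19.030 + 40.028 + 63.045 + 135.761 + 251.023 = 518.106 mg/L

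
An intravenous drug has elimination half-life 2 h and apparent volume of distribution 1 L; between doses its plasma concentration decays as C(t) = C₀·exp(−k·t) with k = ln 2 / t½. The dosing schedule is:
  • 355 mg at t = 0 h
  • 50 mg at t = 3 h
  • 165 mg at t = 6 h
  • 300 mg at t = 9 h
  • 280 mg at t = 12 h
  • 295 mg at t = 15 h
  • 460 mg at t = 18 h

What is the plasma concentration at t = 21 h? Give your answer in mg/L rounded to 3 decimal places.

k = ln 2 / 2 = 0.34657 per h
Dose 1 (355 mg at t=0 h): 355·exp(−0.34657·21) = 0.245 mg/L
Dose 2 (50 mg at t=3 h): 50·exp(−0.34657·18) = 0.098 mg/L
Dose 3 (165 mg at t=6 h): 165·exp(−0.34657·15) = 0.912 mg/L
Dose 4 (300 mg at t=9 h): 300·exp(−0.34657·12) = 4.688 mg/L
Dose 5 (280 mg at t=12 h): 280·exp(−0.34657·9) = 12.374 mg/L
Dose 6 (295 mg at t=15 h): 295·exp(−0.34657·6) = 36.875 mg/L
Dose 7 (460 mg at t=18 h): 460·exp(−0.34657·3) = 162.635 mg/L
C(21) = 0.245 + 0.098 + 0.912 + 4.688 + 12.374 + 36.875 + 162.635 = 217.826 mg/L

217.826 mg/L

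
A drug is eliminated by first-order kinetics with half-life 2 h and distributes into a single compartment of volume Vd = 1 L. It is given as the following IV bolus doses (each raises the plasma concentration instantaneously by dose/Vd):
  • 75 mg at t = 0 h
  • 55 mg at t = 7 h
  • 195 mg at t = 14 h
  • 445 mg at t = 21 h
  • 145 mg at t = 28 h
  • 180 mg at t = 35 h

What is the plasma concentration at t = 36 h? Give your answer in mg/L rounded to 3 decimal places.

138.898 mg/L

k = ln 2 / 2 = 0.34657 per h
Dose 1 (75 mg at t=0 h): 75·exp(−0.34657·36) = 0.000 mg/L
Dose 2 (55 mg at t=7 h): 55·exp(−0.34657·29) = 0.002 mg/L
Dose 3 (195 mg at t=14 h): 195·exp(−0.34657·22) = 0.095 mg/L
Dose 4 (445 mg at t=21 h): 445·exp(−0.34657·15) = 2.458 mg/L
Dose 5 (145 mg at t=28 h): 145·exp(−0.34657·8) = 9.062 mg/L
Dose 6 (180 mg at t=35 h): 180·exp(−0.34657·1) = 127.279 mg/L
C(36) = 0.000 + 0.002 + 0.095 + 2.458 + 9.062 + 127.279 = 138.898 mg/L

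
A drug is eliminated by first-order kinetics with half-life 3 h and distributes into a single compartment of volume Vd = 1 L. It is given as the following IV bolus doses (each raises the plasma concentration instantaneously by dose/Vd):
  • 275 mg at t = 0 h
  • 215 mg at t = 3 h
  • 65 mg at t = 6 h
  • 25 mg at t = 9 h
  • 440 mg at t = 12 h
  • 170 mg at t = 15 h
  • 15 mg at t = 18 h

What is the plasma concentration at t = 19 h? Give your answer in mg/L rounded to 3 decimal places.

k = ln 2 / 3 = 0.23105 per h
Dose 1 (275 mg at t=0 h): 275·exp(−0.23105·19) = 3.410 mg/L
Dose 2 (215 mg at t=3 h): 215·exp(−0.23105·16) = 5.333 mg/L
Dose 3 (65 mg at t=6 h): 65·exp(−0.23105·13) = 3.224 mg/L
Dose 4 (25 mg at t=9 h): 25·exp(−0.23105·10) = 2.480 mg/L
Dose 5 (440 mg at t=12 h): 440·exp(−0.23105·7) = 87.307 mg/L
Dose 6 (170 mg at t=15 h): 170·exp(−0.23105·4) = 67.465 mg/L
Dose 7 (15 mg at t=18 h): 15·exp(−0.23105·1) = 11.906 mg/L
C(19) = 3.410 + 5.333 + 3.224 + 2.480 + 87.307 + 67.465 + 11.906 = 181.125 mg/L

181.125 mg/L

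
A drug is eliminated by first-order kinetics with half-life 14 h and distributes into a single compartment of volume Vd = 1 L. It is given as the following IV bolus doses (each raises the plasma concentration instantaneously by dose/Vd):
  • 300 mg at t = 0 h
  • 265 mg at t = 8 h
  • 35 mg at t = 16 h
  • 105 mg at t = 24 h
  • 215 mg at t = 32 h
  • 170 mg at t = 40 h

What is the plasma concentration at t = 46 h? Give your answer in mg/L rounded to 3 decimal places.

348.207 mg/L

k = ln 2 / 14 = 0.04951 per h
Dose 1 (300 mg at t=0 h): 300·exp(−0.04951·46) = 30.763 mg/L
Dose 2 (265 mg at t=8 h): 265·exp(−0.04951·38) = 40.380 mg/L
Dose 3 (35 mg at t=16 h): 35·exp(−0.04951·30) = 7.925 mg/L
Dose 4 (105 mg at t=24 h): 105·exp(−0.04951·22) = 35.330 mg/L
Dose 5 (215 mg at t=32 h): 215·exp(−0.04951·14) = 107.500 mg/L
Dose 6 (170 mg at t=40 h): 170·exp(−0.04951·6) = 126.310 mg/L
C(46) = 30.763 + 40.380 + 7.925 + 35.330 + 107.500 + 126.310 = 348.207 mg/L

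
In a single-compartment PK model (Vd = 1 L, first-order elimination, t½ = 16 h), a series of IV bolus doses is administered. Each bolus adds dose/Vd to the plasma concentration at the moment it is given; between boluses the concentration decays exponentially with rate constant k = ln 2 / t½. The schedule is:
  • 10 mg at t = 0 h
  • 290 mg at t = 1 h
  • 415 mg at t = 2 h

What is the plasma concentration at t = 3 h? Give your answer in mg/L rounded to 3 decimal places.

k = ln 2 / 16 = 0.04332 per h
Dose 1 (10 mg at t=0 h): 10·exp(−0.04332·3) = 8.781 mg/L
Dose 2 (290 mg at t=1 h): 290·exp(−0.04332·2) = 265.931 mg/L
Dose 3 (415 mg at t=2 h): 415·exp(−0.04332·1) = 397.405 mg/L
C(3) = 8.781 + 265.931 + 397.405 = 672.118 mg/L

672.118 mg/L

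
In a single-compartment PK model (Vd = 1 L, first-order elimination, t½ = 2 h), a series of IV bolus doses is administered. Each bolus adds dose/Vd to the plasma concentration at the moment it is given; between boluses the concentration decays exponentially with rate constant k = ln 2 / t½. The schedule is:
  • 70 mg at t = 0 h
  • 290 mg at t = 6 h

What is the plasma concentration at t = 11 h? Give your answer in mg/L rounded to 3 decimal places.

52.812 mg/L

k = ln 2 / 2 = 0.34657 per h
Dose 1 (70 mg at t=0 h): 70·exp(−0.34657·11) = 1.547 mg/L
Dose 2 (290 mg at t=6 h): 290·exp(−0.34657·5) = 51.265 mg/L
C(11) = 1.547 + 51.265 = 52.812 mg/L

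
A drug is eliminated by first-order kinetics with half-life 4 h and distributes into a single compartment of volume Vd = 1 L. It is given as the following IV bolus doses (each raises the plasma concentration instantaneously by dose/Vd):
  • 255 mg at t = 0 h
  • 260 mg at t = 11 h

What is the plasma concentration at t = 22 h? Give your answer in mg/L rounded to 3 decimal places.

44.284 mg/L

k = ln 2 / 4 = 0.17329 per h
Dose 1 (255 mg at t=0 h): 255·exp(−0.17329·22) = 5.635 mg/L
Dose 2 (260 mg at t=11 h): 260·exp(−0.17329·11) = 38.649 mg/L
C(22) = 5.635 + 38.649 = 44.284 mg/L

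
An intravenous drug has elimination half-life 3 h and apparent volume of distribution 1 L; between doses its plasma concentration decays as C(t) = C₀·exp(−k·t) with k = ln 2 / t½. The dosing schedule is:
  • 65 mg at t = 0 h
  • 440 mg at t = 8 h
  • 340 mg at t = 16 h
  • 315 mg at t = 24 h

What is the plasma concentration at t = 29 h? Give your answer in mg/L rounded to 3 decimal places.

k = ln 2 / 3 = 0.23105 per h
Dose 1 (65 mg at t=0 h): 65·exp(−0.23105·29) = 0.080 mg/L
Dose 2 (440 mg at t=8 h): 440·exp(−0.23105·21) = 3.438 mg/L
Dose 3 (340 mg at t=16 h): 340·exp(−0.23105·13) = 16.866 mg/L
Dose 4 (315 mg at t=24 h): 315·exp(−0.23105·5) = 99.219 mg/L
C(29) = 0.080 + 3.438 + 16.866 + 99.219 = 119.602 mg/L

119.602 mg/L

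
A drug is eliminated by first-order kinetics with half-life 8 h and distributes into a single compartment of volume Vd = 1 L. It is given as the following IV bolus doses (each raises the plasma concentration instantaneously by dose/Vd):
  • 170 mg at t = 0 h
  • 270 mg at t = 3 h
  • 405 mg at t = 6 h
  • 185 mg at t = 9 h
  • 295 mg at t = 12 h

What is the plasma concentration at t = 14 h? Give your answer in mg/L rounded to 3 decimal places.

725.163 mg/L

k = ln 2 / 8 = 0.08664 per h
Dose 1 (170 mg at t=0 h): 170·exp(−0.08664·14) = 50.541 mg/L
Dose 2 (270 mg at t=3 h): 270·exp(−0.08664·11) = 104.099 mg/L
Dose 3 (405 mg at t=6 h): 405·exp(−0.08664·8) = 202.500 mg/L
Dose 4 (185 mg at t=9 h): 185·exp(−0.08664·5) = 119.958 mg/L
Dose 5 (295 mg at t=12 h): 295·exp(−0.08664·2) = 248.064 mg/L
C(14) = 50.541 + 104.099 + 202.500 + 119.958 + 248.064 = 725.163 mg/L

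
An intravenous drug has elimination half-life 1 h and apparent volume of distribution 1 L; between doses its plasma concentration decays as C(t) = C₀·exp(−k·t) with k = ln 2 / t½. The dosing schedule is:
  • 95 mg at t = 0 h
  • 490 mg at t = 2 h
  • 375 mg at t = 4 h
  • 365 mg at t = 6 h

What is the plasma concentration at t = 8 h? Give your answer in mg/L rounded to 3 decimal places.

k = ln 2 / 1 = 0.69315 per h
Dose 1 (95 mg at t=0 h): 95·exp(−0.69315·8) = 0.371 mg/L
Dose 2 (490 mg at t=2 h): 490·exp(−0.69315·6) = 7.656 mg/L
Dose 3 (375 mg at t=4 h): 375·exp(−0.69315·4) = 23.438 mg/L
Dose 4 (365 mg at t=6 h): 365·exp(−0.69315·2) = 91.250 mg/L
C(8) = 0.371 + 7.656 + 23.438 + 91.250 = 122.715 mg/L

122.715 mg/L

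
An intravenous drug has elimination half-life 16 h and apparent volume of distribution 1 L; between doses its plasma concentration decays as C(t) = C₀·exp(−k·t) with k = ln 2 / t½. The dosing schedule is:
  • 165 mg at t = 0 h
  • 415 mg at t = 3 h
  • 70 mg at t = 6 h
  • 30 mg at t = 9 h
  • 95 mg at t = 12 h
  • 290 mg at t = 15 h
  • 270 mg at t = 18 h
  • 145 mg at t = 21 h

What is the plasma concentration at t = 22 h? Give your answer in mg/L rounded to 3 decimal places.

939.543 mg/L

k = ln 2 / 16 = 0.04332 per h
Dose 1 (165 mg at t=0 h): 165·exp(−0.04332·22) = 63.616 mg/L
Dose 2 (415 mg at t=3 h): 415·exp(−0.04332·19) = 182.211 mg/L
Dose 3 (70 mg at t=6 h): 70·exp(−0.04332·16) = 35.000 mg/L
Dose 4 (30 mg at t=9 h): 30·exp(−0.04332·13) = 17.082 mg/L
Dose 5 (95 mg at t=12 h): 95·exp(−0.04332·10) = 61.600 mg/L
Dose 6 (290 mg at t=15 h): 290·exp(−0.04332·7) = 214.140 mg/L
Dose 7 (270 mg at t=18 h): 270·exp(−0.04332·4) = 227.042 mg/L
Dose 8 (145 mg at t=21 h): 145·exp(−0.04332·1) = 138.852 mg/L
C(22) = 63.616 + 182.211 + 35.000 + 17.082 + 61.600 + 214.140 + 227.042 + 138.852 = 939.543 mg/L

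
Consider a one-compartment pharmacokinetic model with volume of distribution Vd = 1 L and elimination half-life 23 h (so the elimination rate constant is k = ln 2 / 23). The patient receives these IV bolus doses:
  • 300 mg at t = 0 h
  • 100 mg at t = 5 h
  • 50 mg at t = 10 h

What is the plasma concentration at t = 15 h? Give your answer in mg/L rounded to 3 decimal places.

k = ln 2 / 23 = 0.03014 per h
Dose 1 (300 mg at t=0 h): 300·exp(−0.03014·15) = 190.896 mg/L
Dose 2 (100 mg at t=5 h): 100·exp(−0.03014·10) = 73.981 mg/L
Dose 3 (50 mg at t=10 h): 50·exp(−0.03014·5) = 43.006 mg/L
C(15) = 190.896 + 73.981 + 43.006 = 307.883 mg/L

307.883 mg/L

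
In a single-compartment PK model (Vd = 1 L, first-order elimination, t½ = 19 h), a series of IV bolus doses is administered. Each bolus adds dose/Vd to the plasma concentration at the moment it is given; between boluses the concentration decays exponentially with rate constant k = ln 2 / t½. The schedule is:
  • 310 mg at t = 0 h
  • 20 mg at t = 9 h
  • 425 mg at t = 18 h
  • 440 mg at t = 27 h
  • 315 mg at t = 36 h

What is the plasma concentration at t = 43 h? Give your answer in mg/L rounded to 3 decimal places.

k = ln 2 / 19 = 0.03648 per h
Dose 1 (310 mg at t=0 h): 310·exp(−0.03648·43) = 64.578 mg/L
Dose 2 (20 mg at t=9 h): 20·exp(−0.03648·34) = 5.786 mg/L
Dose 3 (425 mg at t=18 h): 425·exp(−0.03648·25) = 170.725 mg/L
Dose 4 (440 mg at t=27 h): 440·exp(−0.03648·16) = 245.445 mg/L
Dose 5 (315 mg at t=36 h): 315·exp(−0.03648·7) = 244.008 mg/L
C(43) = 64.578 + 5.786 + 170.725 + 245.445 + 244.008 = 730.541 mg/L

730.541 mg/L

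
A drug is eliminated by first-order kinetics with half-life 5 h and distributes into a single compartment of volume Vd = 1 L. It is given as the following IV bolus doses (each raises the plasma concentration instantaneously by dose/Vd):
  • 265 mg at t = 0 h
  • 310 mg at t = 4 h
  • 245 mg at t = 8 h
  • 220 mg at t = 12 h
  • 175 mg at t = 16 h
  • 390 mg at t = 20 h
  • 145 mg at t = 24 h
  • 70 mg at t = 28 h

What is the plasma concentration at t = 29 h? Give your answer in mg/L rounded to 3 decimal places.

k = ln 2 / 5 = 0.13863 per h
Dose 1 (265 mg at t=0 h): 265·exp(−0.13863·29) = 4.756 mg/L
Dose 2 (310 mg at t=4 h): 310·exp(−0.13863·25) = 9.688 mg/L
Dose 3 (245 mg at t=8 h): 245·exp(−0.13863·21) = 13.330 mg/L
Dose 4 (220 mg at t=12 h): 220·exp(−0.13863·17) = 20.841 mg/L
Dose 5 (175 mg at t=16 h): 175·exp(−0.13863·13) = 28.864 mg/L
Dose 6 (390 mg at t=20 h): 390·exp(−0.13863·9) = 111.998 mg/L
Dose 7 (145 mg at t=24 h): 145·exp(−0.13863·5) = 72.500 mg/L
Dose 8 (70 mg at t=28 h): 70·exp(−0.13863·1) = 60.939 mg/L
C(29) = 4.756 + 9.688 + 13.330 + 20.841 + 28.864 + 111.998 + 72.500 + 60.939 = 322.916 mg/L

322.916 mg/L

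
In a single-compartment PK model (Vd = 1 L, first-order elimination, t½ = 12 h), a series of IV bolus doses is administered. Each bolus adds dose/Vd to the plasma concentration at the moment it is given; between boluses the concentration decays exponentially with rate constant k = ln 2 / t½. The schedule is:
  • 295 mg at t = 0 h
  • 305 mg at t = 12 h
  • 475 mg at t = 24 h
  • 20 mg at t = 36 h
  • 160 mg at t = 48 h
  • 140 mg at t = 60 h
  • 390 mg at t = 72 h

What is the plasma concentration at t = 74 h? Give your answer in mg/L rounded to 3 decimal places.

k = ln 2 / 12 = 0.05776 per h
Dose 1 (295 mg at t=0 h): 295·exp(−0.05776·74) = 4.106 mg/L
Dose 2 (305 mg at t=12 h): 305·exp(−0.05776·62) = 8.491 mg/L
Dose 3 (475 mg at t=24 h): 475·exp(−0.05776·50) = 26.449 mg/L
Dose 4 (20 mg at t=36 h): 20·exp(−0.05776·38) = 2.227 mg/L
Dose 5 (160 mg at t=48 h): 160·exp(−0.05776·26) = 35.636 mg/L
Dose 6 (140 mg at t=60 h): 140·exp(−0.05776·14) = 62.363 mg/L
Dose 7 (390 mg at t=72 h): 390·exp(−0.05776·2) = 347.451 mg/L
C(74) = 4.106 + 8.491 + 26.449 + 2.227 + 35.636 + 62.363 + 347.451 = 486.723 mg/L

486.723 mg/L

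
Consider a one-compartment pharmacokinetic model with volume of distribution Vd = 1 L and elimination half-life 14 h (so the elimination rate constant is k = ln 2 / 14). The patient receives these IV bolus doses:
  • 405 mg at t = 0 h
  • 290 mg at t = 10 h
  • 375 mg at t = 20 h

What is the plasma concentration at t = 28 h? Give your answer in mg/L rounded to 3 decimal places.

k = ln 2 / 14 = 0.04951 per h
Dose 1 (405 mg at t=0 h): 405·exp(−0.04951·28) = 101.250 mg/L
Dose 2 (290 mg at t=10 h): 290·exp(−0.04951·18) = 118.949 mg/L
Dose 3 (375 mg at t=20 h): 375·exp(−0.04951·8) = 252.356 mg/L
C(28) = 101.250 + 118.949 + 252.356 = 472.555 mg/L

472.555 mg/L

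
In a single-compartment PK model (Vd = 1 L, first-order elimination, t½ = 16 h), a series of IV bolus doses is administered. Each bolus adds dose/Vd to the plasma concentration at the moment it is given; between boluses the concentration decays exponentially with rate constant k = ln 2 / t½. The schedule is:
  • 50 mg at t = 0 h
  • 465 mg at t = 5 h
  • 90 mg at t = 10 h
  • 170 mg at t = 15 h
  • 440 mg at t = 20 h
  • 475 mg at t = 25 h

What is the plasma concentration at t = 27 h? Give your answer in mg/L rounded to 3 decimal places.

k = ln 2 / 16 = 0.04332 per h
Dose 1 (50 mg at t=0 h): 50·exp(−0.04332·27) = 15.523 mg/L
Dose 2 (465 mg at t=5 h): 465·exp(−0.04332·22) = 179.282 mg/L
Dose 3 (90 mg at t=10 h): 90·exp(−0.04332·17) = 43.092 mg/L
Dose 4 (170 mg at t=15 h): 170·exp(−0.04332·12) = 101.083 mg/L
Dose 5 (440 mg at t=20 h): 440·exp(−0.04332·7) = 324.902 mg/L
Dose 6 (475 mg at t=25 h): 475·exp(−0.04332·2) = 435.577 mg/L
C(27) = 15.523 + 179.282 + 43.092 + 101.083 + 324.902 + 435.577 = 1099.459 mg/L

1099.459 mg/L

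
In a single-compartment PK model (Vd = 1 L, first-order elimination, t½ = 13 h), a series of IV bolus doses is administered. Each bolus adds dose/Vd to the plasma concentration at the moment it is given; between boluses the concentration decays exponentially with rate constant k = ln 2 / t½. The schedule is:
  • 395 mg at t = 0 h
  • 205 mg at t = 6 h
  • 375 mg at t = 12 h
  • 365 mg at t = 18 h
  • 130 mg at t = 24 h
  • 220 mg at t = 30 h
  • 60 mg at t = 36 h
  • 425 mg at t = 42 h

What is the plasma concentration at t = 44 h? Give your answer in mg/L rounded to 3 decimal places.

k = ln 2 / 13 = 0.05332 per h
Dose 1 (395 mg at t=0 h): 395·exp(−0.05332·44) = 37.820 mg/L
Dose 2 (205 mg at t=6 h): 205·exp(−0.05332·38) = 27.028 mg/L
Dose 3 (375 mg at t=12 h): 375·exp(−0.05332·32) = 68.082 mg/L
Dose 4 (365 mg at t=18 h): 365·exp(−0.05332·26) = 91.250 mg/L
Dose 5 (130 mg at t=24 h): 130·exp(−0.05332·20) = 44.753 mg/L
Dose 6 (220 mg at t=30 h): 220·exp(−0.05332·14) = 104.289 mg/L
Dose 7 (60 mg at t=36 h): 60·exp(−0.05332·8) = 39.165 mg/L
Dose 8 (425 mg at t=42 h): 425·exp(−0.05332·2) = 382.012 mg/L
C(44) = 37.820 + 27.028 + 68.082 + 91.250 + 44.753 + 104.289 + 39.165 + 382.012 = 794.399 mg/L

794.399 mg/L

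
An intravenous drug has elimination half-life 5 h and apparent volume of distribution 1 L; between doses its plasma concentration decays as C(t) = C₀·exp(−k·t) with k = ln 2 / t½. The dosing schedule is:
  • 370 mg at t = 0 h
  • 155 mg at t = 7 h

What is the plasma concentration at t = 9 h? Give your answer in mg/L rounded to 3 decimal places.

223.723 mg/L

k = ln 2 / 5 = 0.13863 per h
Dose 1 (370 mg at t=0 h): 370·exp(−0.13863·9) = 106.255 mg/L
Dose 2 (155 mg at t=7 h): 155·exp(−0.13863·2) = 117.468 mg/L
C(9) = 106.255 + 117.468 = 223.723 mg/L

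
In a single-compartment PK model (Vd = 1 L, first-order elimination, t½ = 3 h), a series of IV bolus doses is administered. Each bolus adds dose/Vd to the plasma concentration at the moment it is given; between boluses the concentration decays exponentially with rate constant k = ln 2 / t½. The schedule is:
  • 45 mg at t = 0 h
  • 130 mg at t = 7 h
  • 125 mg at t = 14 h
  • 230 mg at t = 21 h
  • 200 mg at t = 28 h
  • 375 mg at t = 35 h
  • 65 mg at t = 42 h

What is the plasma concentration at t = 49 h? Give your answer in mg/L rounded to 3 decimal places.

k = ln 2 / 3 = 0.23105 per h
Dose 1 (45 mg at t=0 h): 45·exp(−0.23105·49) = 0.001 mg/L
Dose 2 (130 mg at t=7 h): 130·exp(−0.23105·42) = 0.008 mg/L
Dose 3 (125 mg at t=14 h): 125·exp(−0.23105·35) = 0.038 mg/L
Dose 4 (230 mg at t=21 h): 230·exp(−0.23105·28) = 0.357 mg/L
Dose 5 (200 mg at t=28 h): 200·exp(−0.23105·21) = 1.563 mg/L
Dose 6 (375 mg at t=35 h): 375·exp(−0.23105·14) = 14.765 mg/L
Dose 7 (65 mg at t=42 h): 65·exp(−0.23105·7) = 12.898 mg/L
C(49) = 0.001 + 0.008 + 0.038 + 0.357 + 1.563 + 14.765 + 12.898 = 29.628 mg/L

29.628 mg/L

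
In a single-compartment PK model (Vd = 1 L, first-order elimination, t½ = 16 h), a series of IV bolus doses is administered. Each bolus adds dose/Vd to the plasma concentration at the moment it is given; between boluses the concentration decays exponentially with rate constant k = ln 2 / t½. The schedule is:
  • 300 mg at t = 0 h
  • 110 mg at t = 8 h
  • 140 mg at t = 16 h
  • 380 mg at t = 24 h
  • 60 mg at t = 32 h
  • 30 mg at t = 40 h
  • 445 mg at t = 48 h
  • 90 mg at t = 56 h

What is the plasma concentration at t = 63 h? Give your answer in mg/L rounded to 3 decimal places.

443.706 mg/L

k = ln 2 / 16 = 0.04332 per h
Dose 1 (300 mg at t=0 h): 300·exp(−0.04332·63) = 19.580 mg/L
Dose 2 (110 mg at t=8 h): 110·exp(−0.04332·55) = 10.153 mg/L
Dose 3 (140 mg at t=16 h): 140·exp(−0.04332·47) = 18.275 mg/L
Dose 4 (380 mg at t=24 h): 380·exp(−0.04332·39) = 70.149 mg/L
Dose 5 (60 mg at t=32 h): 60·exp(−0.04332·31) = 15.664 mg/L
Dose 6 (30 mg at t=40 h): 30·exp(−0.04332·23) = 11.076 mg/L
Dose 7 (445 mg at t=48 h): 445·exp(−0.04332·15) = 232.351 mg/L
Dose 8 (90 mg at t=56 h): 90·exp(−0.04332·7) = 66.457 mg/L
C(63) = 19.580 + 10.153 + 18.275 + 70.149 + 15.664 + 11.076 + 232.351 + 66.457 = 443.706 mg/L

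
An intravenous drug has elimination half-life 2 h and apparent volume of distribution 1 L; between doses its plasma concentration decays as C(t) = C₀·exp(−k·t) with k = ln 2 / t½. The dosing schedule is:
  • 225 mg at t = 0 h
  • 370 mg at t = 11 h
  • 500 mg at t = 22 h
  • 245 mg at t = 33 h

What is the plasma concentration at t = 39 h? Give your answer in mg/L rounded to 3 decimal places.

k = ln 2 / 2 = 0.34657 per h
Dose 1 (225 mg at t=0 h): 225·exp(−0.34657·39) = 0.000 mg/L
Dose 2 (370 mg at t=11 h): 370·exp(−0.34657·28) = 0.023 mg/L
Dose 3 (500 mg at t=22 h): 500·exp(−0.34657·17) = 1.381 mg/L
Dose 4 (245 mg at t=33 h): 245·exp(−0.34657·6) = 30.625 mg/L
C(39) = 0.000 + 0.023 + 1.381 + 30.625 = 32.029 mg/L

32.029 mg/L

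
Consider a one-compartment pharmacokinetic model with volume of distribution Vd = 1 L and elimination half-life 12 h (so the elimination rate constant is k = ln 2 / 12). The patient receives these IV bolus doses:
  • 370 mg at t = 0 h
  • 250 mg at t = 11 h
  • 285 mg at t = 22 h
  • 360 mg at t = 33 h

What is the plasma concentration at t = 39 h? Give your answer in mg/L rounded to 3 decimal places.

k = ln 2 / 12 = 0.05776 per h
Dose 1 (370 mg at t=0 h): 370·exp(−0.05776·39) = 38.891 mg/L
Dose 2 (250 mg at t=11 h): 250·exp(−0.05776·28) = 49.606 mg/L
Dose 3 (285 mg at t=22 h): 285·exp(−0.05776·17) = 106.754 mg/L
Dose 4 (360 mg at t=33 h): 360·exp(−0.05776·6) = 254.558 mg/L
C(39) = 38.891 + 49.606 + 106.754 + 254.558 = 449.811 mg/L

449.811 mg/L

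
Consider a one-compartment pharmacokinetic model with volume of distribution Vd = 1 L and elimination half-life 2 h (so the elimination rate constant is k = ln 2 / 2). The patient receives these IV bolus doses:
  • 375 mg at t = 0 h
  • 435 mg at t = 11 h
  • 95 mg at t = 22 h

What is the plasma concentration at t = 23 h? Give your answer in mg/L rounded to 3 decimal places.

74.101 mg/L

k = ln 2 / 2 = 0.34657 per h
Dose 1 (375 mg at t=0 h): 375·exp(−0.34657·23) = 0.129 mg/L
Dose 2 (435 mg at t=11 h): 435·exp(−0.34657·12) = 6.797 mg/L
Dose 3 (95 mg at t=22 h): 95·exp(−0.34657·1) = 67.175 mg/L
C(23) = 0.129 + 6.797 + 67.175 = 74.101 mg/L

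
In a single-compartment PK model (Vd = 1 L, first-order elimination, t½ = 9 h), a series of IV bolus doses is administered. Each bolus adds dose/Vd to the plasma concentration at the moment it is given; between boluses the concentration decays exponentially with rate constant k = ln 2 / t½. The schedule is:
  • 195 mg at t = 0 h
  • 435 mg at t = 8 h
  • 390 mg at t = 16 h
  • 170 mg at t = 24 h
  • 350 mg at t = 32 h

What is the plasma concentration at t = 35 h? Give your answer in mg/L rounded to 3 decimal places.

508.472 mg/L

k = ln 2 / 9 = 0.07702 per h
Dose 1 (195 mg at t=0 h): 195·exp(−0.07702·35) = 13.163 mg/L
Dose 2 (435 mg at t=8 h): 435·exp(−0.07702·27) = 54.375 mg/L
Dose 3 (390 mg at t=16 h): 390·exp(−0.07702·19) = 90.273 mg/L
Dose 4 (170 mg at t=24 h): 170·exp(−0.07702·11) = 72.866 mg/L
Dose 5 (350 mg at t=32 h): 350·exp(−0.07702·3) = 277.795 mg/L
C(35) = 13.163 + 54.375 + 90.273 + 72.866 + 277.795 = 508.472 mg/L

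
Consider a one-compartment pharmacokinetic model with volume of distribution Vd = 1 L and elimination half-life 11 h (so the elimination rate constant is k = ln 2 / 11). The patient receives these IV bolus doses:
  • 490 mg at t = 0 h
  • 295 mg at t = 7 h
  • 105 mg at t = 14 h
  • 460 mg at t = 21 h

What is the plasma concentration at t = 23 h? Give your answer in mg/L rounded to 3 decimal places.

k = ln 2 / 11 = 0.06301 per h
Dose 1 (490 mg at t=0 h): 490·exp(−0.06301·23) = 115.019 mg/L
Dose 2 (295 mg at t=7 h): 295·exp(−0.06301·16) = 107.637 mg/L
Dose 3 (105 mg at t=14 h): 105·exp(−0.06301·9) = 59.551 mg/L
Dose 4 (460 mg at t=21 h): 460·exp(−0.06301·2) = 405.532 mg/L
C(23) = 115.019 + 107.637 + 59.551 + 405.532 = 687.739 mg/L

687.739 mg/L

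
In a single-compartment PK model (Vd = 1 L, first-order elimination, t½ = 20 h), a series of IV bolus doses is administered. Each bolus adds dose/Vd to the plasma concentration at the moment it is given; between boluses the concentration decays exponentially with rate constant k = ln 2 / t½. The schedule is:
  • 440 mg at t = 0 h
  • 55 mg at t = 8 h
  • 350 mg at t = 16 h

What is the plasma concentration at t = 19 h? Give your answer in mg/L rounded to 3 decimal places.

k = ln 2 / 20 = 0.03466 per h
Dose 1 (440 mg at t=0 h): 440·exp(−0.03466·19) = 227.758 mg/L
Dose 2 (55 mg at t=8 h): 55·exp(−0.03466·11) = 37.566 mg/L
Dose 3 (350 mg at t=16 h): 350·exp(−0.03466·3) = 315.438 mg/L
C(19) = 227.758 + 37.566 + 315.438 = 580.762 mg/L

580.762 mg/L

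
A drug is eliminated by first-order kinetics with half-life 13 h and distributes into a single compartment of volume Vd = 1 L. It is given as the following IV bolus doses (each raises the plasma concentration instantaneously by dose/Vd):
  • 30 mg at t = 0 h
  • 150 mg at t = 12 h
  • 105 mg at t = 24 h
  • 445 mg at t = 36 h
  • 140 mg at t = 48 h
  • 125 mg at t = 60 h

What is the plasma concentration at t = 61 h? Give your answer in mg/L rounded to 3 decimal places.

332.616 mg/L

k = ln 2 / 13 = 0.05332 per h
Dose 1 (30 mg at t=0 h): 30·exp(−0.05332·61) = 1.160 mg/L
Dose 2 (150 mg at t=12 h): 150·exp(−0.05332·49) = 11.001 mg/L
Dose 3 (105 mg at t=24 h): 105·exp(−0.05332·37) = 14.602 mg/L
Dose 4 (445 mg at t=36 h): 445·exp(−0.05332·25) = 117.343 mg/L
Dose 5 (140 mg at t=48 h): 140·exp(−0.05332·13) = 70.000 mg/L
Dose 6 (125 mg at t=60 h): 125·exp(−0.05332·1) = 118.510 mg/L
C(61) = 1.160 + 11.001 + 14.602 + 117.343 + 70.000 + 118.510 = 332.616 mg/L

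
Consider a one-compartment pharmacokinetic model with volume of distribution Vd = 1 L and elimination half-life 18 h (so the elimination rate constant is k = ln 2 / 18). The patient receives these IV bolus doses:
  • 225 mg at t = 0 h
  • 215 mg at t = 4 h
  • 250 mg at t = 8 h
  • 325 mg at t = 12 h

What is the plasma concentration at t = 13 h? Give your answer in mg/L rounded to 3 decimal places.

k = ln 2 / 18 = 0.03851 per h
Dose 1 (225 mg at t=0 h): 225·exp(−0.03851·13) = 136.387 mg/L
Dose 2 (215 mg at t=4 h): 215·exp(−0.03851·9) = 152.028 mg/L
Dose 3 (250 mg at t=8 h): 250·exp(−0.03851·5) = 206.215 mg/L
Dose 4 (325 mg at t=12 h): 325·exp(−0.03851·1) = 312.723 mg/L
C(13) = 136.387 + 152.028 + 206.215 + 312.723 = 807.353 mg/L

807.353 mg/L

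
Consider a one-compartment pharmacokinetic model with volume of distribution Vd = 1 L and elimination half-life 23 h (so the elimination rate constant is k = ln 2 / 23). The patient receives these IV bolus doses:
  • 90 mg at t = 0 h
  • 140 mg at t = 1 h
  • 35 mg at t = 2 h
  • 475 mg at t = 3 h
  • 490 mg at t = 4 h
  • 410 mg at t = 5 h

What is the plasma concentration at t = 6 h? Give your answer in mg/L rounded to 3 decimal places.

k = ln 2 / 23 = 0.03014 per h
Dose 1 (90 mg at t=0 h): 90·exp(−0.03014·6) = 75.113 mg/L
Dose 2 (140 mg at t=1 h): 140·exp(−0.03014·5) = 120.417 mg/L
Dose 3 (35 mg at t=2 h): 35·exp(−0.03014·4) = 31.025 mg/L
Dose 4 (475 mg at t=3 h): 475·exp(−0.03014·3) = 433.939 mg/L
Dose 5 (490 mg at t=4 h): 490·exp(−0.03014·2) = 461.338 mg/L
Dose 6 (410 mg at t=5 h): 410·exp(−0.03014·1) = 397.828 mg/L
C(6) = 75.113 + 120.417 + 31.025 + 433.939 + 461.338 + 397.828 = 1519.660 mg/L

1519.660 mg/L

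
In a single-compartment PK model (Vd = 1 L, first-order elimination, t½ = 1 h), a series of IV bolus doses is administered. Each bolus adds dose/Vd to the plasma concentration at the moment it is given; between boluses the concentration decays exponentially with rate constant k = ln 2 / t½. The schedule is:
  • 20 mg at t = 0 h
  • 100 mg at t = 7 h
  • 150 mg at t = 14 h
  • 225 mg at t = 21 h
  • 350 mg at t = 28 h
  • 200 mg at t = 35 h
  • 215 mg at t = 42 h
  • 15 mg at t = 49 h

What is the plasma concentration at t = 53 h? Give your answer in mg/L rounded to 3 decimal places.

1.043 mg/L

k = ln 2 / 1 = 0.69315 per h
Dose 1 (20 mg at t=0 h): 20·exp(−0.69315·53) = 0.000 mg/L
Dose 2 (100 mg at t=7 h): 100·exp(−0.69315·46) = 0.000 mg/L
Dose 3 (150 mg at t=14 h): 150·exp(−0.69315·39) = 0.000 mg/L
Dose 4 (225 mg at t=21 h): 225·exp(−0.69315·32) = 0.000 mg/L
Dose 5 (350 mg at t=28 h): 350·exp(−0.69315·25) = 0.000 mg/L
Dose 6 (200 mg at t=35 h): 200·exp(−0.69315·18) = 0.001 mg/L
Dose 7 (215 mg at t=42 h): 215·exp(−0.69315·11) = 0.105 mg/L
Dose 8 (15 mg at t=49 h): 15·exp(−0.69315·4) = 0.938 mg/L
C(53) = 0.000 + 0.000 + 0.000 + 0.000 + 0.000 + 0.001 + 0.105 + 0.938 = 1.043 mg/L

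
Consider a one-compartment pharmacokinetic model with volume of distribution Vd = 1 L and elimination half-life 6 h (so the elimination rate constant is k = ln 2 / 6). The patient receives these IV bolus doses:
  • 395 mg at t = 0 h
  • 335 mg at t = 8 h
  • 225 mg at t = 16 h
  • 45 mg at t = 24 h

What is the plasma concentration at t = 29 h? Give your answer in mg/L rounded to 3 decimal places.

k = ln 2 / 6 = 0.11552 per h
Dose 1 (395 mg at t=0 h): 395·exp(−0.11552·29) = 13.855 mg/L
Dose 2 (335 mg at t=8 h): 335·exp(−0.11552·21) = 29.610 mg/L
Dose 3 (225 mg at t=16 h): 225·exp(−0.11552·13) = 50.113 mg/L
Dose 4 (45 mg at t=24 h): 45·exp(−0.11552·5) = 25.255 mg/L
C(29) = 13.855 + 29.610 + 50.113 + 25.255 = 118.834 mg/L

118.834 mg/L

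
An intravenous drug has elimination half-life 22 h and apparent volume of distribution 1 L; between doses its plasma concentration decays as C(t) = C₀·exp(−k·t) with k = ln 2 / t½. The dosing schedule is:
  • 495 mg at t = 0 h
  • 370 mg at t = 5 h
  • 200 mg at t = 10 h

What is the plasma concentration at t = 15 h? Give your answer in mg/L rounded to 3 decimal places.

749.426 mg/L

k = ln 2 / 22 = 0.03151 per h
Dose 1 (495 mg at t=0 h): 495·exp(−0.03151·15) = 308.573 mg/L
Dose 2 (370 mg at t=5 h): 370·exp(−0.03151·10) = 270.004 mg/L
Dose 3 (200 mg at t=10 h): 200·exp(−0.03151·5) = 170.850 mg/L
C(15) = 308.573 + 270.004 + 170.850 = 749.426 mg/L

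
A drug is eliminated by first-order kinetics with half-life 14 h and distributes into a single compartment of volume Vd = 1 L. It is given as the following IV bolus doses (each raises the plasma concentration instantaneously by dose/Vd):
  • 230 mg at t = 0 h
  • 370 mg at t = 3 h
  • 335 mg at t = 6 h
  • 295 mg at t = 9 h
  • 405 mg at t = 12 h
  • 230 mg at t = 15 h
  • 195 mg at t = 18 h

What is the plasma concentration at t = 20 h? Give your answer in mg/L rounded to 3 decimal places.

k = ln 2 / 14 = 0.04951 per h
Dose 1 (230 mg at t=0 h): 230·exp(−0.04951·20) = 85.445 mg/L
Dose 2 (370 mg at t=3 h): 370·exp(−0.04951·17) = 159.465 mg/L
Dose 3 (335 mg at t=6 h): 335·exp(−0.04951·14) = 167.500 mg/L
Dose 4 (295 mg at t=9 h): 295·exp(−0.04951·11) = 171.119 mg/L
Dose 5 (405 mg at t=12 h): 405·exp(−0.04951·8) = 272.545 mg/L
Dose 6 (230 mg at t=15 h): 230·exp(−0.04951·5) = 179.563 mg/L
Dose 7 (195 mg at t=18 h): 195·exp(−0.04951·2) = 176.616 mg/L
C(20) = 85.445 + 159.465 + 167.500 + 171.119 + 272.545 + 179.563 + 176.616 = 1212.253 mg/L

1212.253 mg/L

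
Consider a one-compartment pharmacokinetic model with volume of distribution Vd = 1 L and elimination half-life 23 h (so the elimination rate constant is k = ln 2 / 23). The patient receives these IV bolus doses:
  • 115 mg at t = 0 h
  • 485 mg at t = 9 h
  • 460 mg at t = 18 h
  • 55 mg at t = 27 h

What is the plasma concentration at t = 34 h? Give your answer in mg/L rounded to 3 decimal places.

598.149 mg/L

k = ln 2 / 23 = 0.03014 per h
Dose 1 (115 mg at t=0 h): 115·exp(−0.03014·34) = 41.276 mg/L
Dose 2 (485 mg at t=9 h): 485·exp(−0.03014·25) = 228.315 mg/L
Dose 3 (460 mg at t=18 h): 460·exp(−0.03014·16) = 284.018 mg/L
Dose 4 (55 mg at t=27 h): 55·exp(−0.03014·7) = 44.539 mg/L
C(34) = 41.276 + 228.315 + 284.018 + 44.539 = 598.149 mg/L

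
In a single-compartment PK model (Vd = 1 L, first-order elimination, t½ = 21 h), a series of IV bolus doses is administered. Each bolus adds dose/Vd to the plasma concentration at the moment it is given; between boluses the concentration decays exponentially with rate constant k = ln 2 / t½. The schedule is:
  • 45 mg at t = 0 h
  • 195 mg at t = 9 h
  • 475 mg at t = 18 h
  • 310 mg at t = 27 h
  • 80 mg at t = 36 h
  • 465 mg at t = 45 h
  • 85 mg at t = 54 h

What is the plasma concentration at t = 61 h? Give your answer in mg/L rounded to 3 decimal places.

633.605 mg/L

k = ln 2 / 21 = 0.03301 per h
Dose 1 (45 mg at t=0 h): 45·exp(−0.03301·61) = 6.009 mg/L
Dose 2 (195 mg at t=9 h): 195·exp(−0.03301·52) = 35.045 mg/L
Dose 3 (475 mg at t=18 h): 475·exp(−0.03301·43) = 114.894 mg/L
Dose 4 (310 mg at t=27 h): 310·exp(−0.03301·34) = 100.921 mg/L
Dose 5 (80 mg at t=36 h): 80·exp(−0.03301·25) = 35.053 mg/L
Dose 6 (465 mg at t=45 h): 465·exp(−0.03301·16) = 274.219 mg/L
Dose 7 (85 mg at t=54 h): 85·exp(−0.03301·7) = 67.465 mg/L
C(61) = 6.009 + 35.045 + 114.894 + 100.921 + 35.053 + 274.219 + 67.465 = 633.605 mg/L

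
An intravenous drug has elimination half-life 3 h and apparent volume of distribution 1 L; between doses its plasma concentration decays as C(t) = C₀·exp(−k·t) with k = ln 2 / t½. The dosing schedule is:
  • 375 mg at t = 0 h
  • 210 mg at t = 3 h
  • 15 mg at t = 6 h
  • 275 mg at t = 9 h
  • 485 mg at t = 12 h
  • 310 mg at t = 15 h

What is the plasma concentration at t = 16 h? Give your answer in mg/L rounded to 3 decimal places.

514.293 mg/L

k = ln 2 / 3 = 0.23105 per h
Dose 1 (375 mg at t=0 h): 375·exp(−0.23105·16) = 9.301 mg/L
Dose 2 (210 mg at t=3 h): 210·exp(−0.23105·13) = 10.417 mg/L
Dose 3 (15 mg at t=6 h): 15·exp(−0.23105·10) = 1.488 mg/L
Dose 4 (275 mg at t=9 h): 275·exp(−0.23105·7) = 54.567 mg/L
Dose 5 (485 mg at t=12 h): 485·exp(−0.23105·4) = 192.472 mg/L
Dose 6 (310 mg at t=15 h): 310·exp(−0.23105·1) = 246.047 mg/L
C(16) = 9.301 + 10.417 + 1.488 + 54.567 + 192.472 + 246.047 = 514.293 mg/L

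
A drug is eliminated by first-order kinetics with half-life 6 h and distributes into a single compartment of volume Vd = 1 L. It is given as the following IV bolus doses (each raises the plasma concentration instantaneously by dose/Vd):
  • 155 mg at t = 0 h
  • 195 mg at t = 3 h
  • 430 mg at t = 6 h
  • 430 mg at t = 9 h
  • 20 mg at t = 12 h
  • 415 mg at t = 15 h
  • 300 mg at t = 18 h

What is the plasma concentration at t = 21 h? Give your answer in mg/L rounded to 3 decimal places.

648.292 mg/L

k = ln 2 / 6 = 0.11552 per h
Dose 1 (155 mg at t=0 h): 155·exp(−0.11552·21) = 13.700 mg/L
Dose 2 (195 mg at t=3 h): 195·exp(−0.11552·18) = 24.375 mg/L
Dose 3 (430 mg at t=6 h): 430·exp(−0.11552·15) = 76.014 mg/L
Dose 4 (430 mg at t=9 h): 430·exp(−0.11552·12) = 107.500 mg/L
Dose 5 (20 mg at t=12 h): 20·exp(−0.11552·9) = 7.071 mg/L
Dose 6 (415 mg at t=15 h): 415·exp(−0.11552·6) = 207.500 mg/L
Dose 7 (300 mg at t=18 h): 300·exp(−0.11552·3) = 212.132 mg/L
C(21) = 13.700 + 24.375 + 76.014 + 107.500 + 7.071 + 207.500 + 212.132 = 648.292 mg/L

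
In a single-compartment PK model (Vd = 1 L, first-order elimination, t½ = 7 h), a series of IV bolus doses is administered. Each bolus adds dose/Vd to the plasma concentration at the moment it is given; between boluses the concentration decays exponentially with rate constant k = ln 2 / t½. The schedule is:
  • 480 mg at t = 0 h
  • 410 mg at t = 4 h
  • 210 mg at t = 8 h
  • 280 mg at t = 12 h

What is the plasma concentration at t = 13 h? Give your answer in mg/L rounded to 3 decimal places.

682.259 mg/L

k = ln 2 / 7 = 0.09902 per h
Dose 1 (480 mg at t=0 h): 480·exp(−0.09902·13) = 132.491 mg/L
Dose 2 (410 mg at t=4 h): 410·exp(−0.09902·9) = 168.169 mg/L
Dose 3 (210 mg at t=8 h): 210·exp(−0.09902·5) = 127.996 mg/L
Dose 4 (280 mg at t=12 h): 280·exp(−0.09902·1) = 253.603 mg/L
C(13) = 132.491 + 168.169 + 127.996 + 253.603 = 682.259 mg/L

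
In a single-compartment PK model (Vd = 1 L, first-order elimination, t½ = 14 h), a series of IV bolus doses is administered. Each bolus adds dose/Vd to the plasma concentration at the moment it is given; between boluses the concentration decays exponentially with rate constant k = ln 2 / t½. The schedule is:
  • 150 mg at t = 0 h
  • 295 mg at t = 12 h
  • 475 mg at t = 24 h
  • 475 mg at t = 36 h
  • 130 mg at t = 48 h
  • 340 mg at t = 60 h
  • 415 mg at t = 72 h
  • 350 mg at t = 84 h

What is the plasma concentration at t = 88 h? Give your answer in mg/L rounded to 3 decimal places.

k = ln 2 / 14 = 0.04951 per h
Dose 1 (150 mg at t=0 h): 150·exp(−0.04951·88) = 1.923 mg/L
Dose 2 (295 mg at t=12 h): 295·exp(−0.04951·76) = 6.850 mg/L
Dose 3 (475 mg at t=24 h): 475·exp(−0.04951·64) = 19.978 mg/L
Dose 4 (475 mg at t=36 h): 475·exp(−0.04951·52) = 36.189 mg/L
Dose 5 (130 mg at t=48 h): 130·exp(−0.04951·40) = 17.941 mg/L
Dose 6 (340 mg at t=60 h): 340·exp(−0.04951·28) = 85.000 mg/L
Dose 7 (415 mg at t=72 h): 415·exp(−0.04951·16) = 187.938 mg/L
Dose 8 (350 mg at t=84 h): 350·exp(−0.04951·4) = 287.117 mg/L
C(88) = 1.923 + 6.850 + 19.978 + 36.189 + 17.941 + 85.000 + 187.938 + 287.117 = 642.936 mg/L

642.936 mg/L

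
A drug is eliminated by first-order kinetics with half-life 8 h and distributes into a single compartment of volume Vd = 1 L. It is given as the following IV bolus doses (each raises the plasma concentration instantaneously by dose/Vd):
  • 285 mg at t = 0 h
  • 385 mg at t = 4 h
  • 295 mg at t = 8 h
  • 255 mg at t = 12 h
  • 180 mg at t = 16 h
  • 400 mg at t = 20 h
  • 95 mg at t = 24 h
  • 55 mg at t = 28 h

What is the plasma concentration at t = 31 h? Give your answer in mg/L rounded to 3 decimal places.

443.408 mg/L

k = ln 2 / 8 = 0.08664 per h
Dose 1 (285 mg at t=0 h): 285·exp(−0.08664·31) = 19.425 mg/L
Dose 2 (385 mg at t=4 h): 385·exp(−0.08664·27) = 37.109 mg/L
Dose 3 (295 mg at t=8 h): 295·exp(−0.08664·23) = 40.212 mg/L
Dose 4 (255 mg at t=12 h): 255·exp(−0.08664·19) = 49.158 mg/L
Dose 5 (180 mg at t=16 h): 180·exp(−0.08664·15) = 49.073 mg/L
Dose 6 (400 mg at t=20 h): 400·exp(−0.08664·11) = 154.221 mg/L
Dose 7 (95 mg at t=24 h): 95·exp(−0.08664·7) = 51.799 mg/L
Dose 8 (55 mg at t=28 h): 55·exp(−0.08664·3) = 42.411 mg/L
C(31) = 19.425 + 37.109 + 40.212 + 49.158 + 49.073 + 154.221 + 51.799 + 42.411 = 443.408 mg/L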